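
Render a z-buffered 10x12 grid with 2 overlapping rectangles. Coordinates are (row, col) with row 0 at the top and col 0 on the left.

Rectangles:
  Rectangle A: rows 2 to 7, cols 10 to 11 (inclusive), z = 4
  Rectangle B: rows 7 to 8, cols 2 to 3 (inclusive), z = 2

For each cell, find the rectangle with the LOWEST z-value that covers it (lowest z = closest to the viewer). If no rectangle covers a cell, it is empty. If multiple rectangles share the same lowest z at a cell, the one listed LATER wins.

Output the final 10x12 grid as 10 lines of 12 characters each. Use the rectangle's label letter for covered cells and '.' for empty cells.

............
............
..........AA
..........AA
..........AA
..........AA
..........AA
..BB......AA
..BB........
............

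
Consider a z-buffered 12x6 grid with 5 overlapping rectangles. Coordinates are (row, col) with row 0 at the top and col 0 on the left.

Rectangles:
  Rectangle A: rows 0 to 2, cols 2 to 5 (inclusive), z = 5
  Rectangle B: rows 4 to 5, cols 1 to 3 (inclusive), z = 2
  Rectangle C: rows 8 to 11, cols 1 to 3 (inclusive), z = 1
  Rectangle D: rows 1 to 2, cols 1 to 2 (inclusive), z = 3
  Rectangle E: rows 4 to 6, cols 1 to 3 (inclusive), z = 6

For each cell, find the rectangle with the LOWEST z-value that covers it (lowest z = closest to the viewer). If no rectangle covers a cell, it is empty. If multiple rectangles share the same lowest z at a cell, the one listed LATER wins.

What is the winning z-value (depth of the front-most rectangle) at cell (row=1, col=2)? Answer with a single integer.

Answer: 3

Derivation:
Check cell (1,2):
  A: rows 0-2 cols 2-5 z=5 -> covers; best now A (z=5)
  B: rows 4-5 cols 1-3 -> outside (row miss)
  C: rows 8-11 cols 1-3 -> outside (row miss)
  D: rows 1-2 cols 1-2 z=3 -> covers; best now D (z=3)
  E: rows 4-6 cols 1-3 -> outside (row miss)
Winner: D at z=3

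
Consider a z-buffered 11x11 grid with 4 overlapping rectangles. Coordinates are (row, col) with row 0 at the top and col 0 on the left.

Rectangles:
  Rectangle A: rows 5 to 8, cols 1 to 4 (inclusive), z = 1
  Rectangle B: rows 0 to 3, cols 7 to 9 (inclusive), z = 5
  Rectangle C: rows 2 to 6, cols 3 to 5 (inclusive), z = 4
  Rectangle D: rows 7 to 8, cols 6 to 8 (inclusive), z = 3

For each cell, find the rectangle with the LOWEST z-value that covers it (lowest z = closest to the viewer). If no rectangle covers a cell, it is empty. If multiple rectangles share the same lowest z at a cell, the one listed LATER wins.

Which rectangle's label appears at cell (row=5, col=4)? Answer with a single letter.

Answer: A

Derivation:
Check cell (5,4):
  A: rows 5-8 cols 1-4 z=1 -> covers; best now A (z=1)
  B: rows 0-3 cols 7-9 -> outside (row miss)
  C: rows 2-6 cols 3-5 z=4 -> covers; best now A (z=1)
  D: rows 7-8 cols 6-8 -> outside (row miss)
Winner: A at z=1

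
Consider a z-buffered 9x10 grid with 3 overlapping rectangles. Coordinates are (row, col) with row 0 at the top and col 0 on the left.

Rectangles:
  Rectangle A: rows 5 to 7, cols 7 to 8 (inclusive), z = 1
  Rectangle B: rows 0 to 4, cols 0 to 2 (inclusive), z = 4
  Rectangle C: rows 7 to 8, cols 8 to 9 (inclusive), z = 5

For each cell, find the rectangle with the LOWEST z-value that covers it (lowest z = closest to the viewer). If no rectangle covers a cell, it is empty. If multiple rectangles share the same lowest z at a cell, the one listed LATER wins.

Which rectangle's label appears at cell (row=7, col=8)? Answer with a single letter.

Check cell (7,8):
  A: rows 5-7 cols 7-8 z=1 -> covers; best now A (z=1)
  B: rows 0-4 cols 0-2 -> outside (row miss)
  C: rows 7-8 cols 8-9 z=5 -> covers; best now A (z=1)
Winner: A at z=1

Answer: A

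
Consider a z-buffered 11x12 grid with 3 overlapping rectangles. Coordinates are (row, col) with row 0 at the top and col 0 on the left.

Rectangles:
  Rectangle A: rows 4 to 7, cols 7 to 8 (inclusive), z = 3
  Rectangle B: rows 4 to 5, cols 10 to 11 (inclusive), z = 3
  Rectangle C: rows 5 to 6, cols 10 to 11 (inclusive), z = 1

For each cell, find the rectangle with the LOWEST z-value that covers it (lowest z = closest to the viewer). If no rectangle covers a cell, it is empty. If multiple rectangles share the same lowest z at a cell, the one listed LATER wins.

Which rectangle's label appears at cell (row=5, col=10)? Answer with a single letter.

Check cell (5,10):
  A: rows 4-7 cols 7-8 -> outside (col miss)
  B: rows 4-5 cols 10-11 z=3 -> covers; best now B (z=3)
  C: rows 5-6 cols 10-11 z=1 -> covers; best now C (z=1)
Winner: C at z=1

Answer: C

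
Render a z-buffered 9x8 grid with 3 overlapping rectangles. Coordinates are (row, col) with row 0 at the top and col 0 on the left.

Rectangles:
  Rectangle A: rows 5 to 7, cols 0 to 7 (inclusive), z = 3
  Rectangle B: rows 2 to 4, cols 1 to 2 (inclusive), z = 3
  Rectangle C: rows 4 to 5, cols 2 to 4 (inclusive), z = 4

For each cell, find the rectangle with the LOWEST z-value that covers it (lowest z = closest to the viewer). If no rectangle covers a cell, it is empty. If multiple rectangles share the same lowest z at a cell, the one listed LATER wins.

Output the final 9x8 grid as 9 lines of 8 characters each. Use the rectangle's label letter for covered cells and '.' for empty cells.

........
........
.BB.....
.BB.....
.BBCC...
AAAAAAAA
AAAAAAAA
AAAAAAAA
........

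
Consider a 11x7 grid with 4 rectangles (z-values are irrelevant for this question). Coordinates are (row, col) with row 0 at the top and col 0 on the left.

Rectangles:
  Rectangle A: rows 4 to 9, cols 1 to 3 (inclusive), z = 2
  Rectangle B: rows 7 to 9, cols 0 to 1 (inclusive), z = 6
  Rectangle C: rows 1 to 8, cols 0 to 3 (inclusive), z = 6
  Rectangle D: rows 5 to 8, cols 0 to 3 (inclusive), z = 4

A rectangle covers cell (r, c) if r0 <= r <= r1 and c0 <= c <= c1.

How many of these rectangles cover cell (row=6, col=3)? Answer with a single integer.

Answer: 3

Derivation:
Check cell (6,3):
  A: rows 4-9 cols 1-3 -> covers
  B: rows 7-9 cols 0-1 -> outside (row miss)
  C: rows 1-8 cols 0-3 -> covers
  D: rows 5-8 cols 0-3 -> covers
Count covering = 3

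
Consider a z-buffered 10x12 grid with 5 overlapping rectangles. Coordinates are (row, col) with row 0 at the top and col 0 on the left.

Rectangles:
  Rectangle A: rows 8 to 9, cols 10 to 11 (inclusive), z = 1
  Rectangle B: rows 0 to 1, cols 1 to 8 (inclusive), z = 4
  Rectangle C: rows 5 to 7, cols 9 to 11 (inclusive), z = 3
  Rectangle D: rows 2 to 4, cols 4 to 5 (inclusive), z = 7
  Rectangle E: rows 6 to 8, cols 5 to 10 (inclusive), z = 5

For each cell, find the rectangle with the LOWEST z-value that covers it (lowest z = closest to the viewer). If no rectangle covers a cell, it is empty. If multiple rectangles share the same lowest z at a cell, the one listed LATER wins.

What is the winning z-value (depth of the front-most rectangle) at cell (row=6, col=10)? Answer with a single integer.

Check cell (6,10):
  A: rows 8-9 cols 10-11 -> outside (row miss)
  B: rows 0-1 cols 1-8 -> outside (row miss)
  C: rows 5-7 cols 9-11 z=3 -> covers; best now C (z=3)
  D: rows 2-4 cols 4-5 -> outside (row miss)
  E: rows 6-8 cols 5-10 z=5 -> covers; best now C (z=3)
Winner: C at z=3

Answer: 3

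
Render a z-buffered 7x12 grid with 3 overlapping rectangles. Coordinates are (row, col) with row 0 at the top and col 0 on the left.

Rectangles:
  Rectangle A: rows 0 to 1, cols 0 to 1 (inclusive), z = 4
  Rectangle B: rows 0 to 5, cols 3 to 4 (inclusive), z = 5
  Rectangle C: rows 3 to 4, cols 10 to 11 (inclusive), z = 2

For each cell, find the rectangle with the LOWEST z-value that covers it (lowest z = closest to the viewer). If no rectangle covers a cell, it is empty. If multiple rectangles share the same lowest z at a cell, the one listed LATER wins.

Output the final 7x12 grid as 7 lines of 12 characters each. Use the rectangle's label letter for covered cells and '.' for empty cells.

AA.BB.......
AA.BB.......
...BB.......
...BB.....CC
...BB.....CC
...BB.......
............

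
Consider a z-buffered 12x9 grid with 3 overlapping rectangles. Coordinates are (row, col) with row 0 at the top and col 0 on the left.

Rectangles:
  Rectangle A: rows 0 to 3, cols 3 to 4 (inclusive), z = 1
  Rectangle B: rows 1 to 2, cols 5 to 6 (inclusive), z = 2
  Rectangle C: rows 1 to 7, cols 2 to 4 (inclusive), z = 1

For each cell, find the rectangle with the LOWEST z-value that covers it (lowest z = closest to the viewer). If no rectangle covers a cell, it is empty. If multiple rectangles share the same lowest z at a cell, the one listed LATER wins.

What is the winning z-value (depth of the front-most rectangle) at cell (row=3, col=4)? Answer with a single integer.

Answer: 1

Derivation:
Check cell (3,4):
  A: rows 0-3 cols 3-4 z=1 -> covers; best now A (z=1)
  B: rows 1-2 cols 5-6 -> outside (row miss)
  C: rows 1-7 cols 2-4 z=1 -> covers; best now C (z=1)
Winner: C at z=1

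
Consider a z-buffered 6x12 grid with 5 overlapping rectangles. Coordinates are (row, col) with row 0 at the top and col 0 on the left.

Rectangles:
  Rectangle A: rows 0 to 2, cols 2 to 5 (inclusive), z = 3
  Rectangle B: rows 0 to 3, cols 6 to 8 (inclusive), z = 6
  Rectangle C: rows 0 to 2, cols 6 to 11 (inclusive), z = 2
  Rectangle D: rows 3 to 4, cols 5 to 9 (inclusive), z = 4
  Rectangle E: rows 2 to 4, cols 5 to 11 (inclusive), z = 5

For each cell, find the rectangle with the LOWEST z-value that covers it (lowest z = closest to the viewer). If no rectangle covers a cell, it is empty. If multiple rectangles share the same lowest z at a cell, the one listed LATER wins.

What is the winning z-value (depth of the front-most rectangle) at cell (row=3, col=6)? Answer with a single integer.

Answer: 4

Derivation:
Check cell (3,6):
  A: rows 0-2 cols 2-5 -> outside (row miss)
  B: rows 0-3 cols 6-8 z=6 -> covers; best now B (z=6)
  C: rows 0-2 cols 6-11 -> outside (row miss)
  D: rows 3-4 cols 5-9 z=4 -> covers; best now D (z=4)
  E: rows 2-4 cols 5-11 z=5 -> covers; best now D (z=4)
Winner: D at z=4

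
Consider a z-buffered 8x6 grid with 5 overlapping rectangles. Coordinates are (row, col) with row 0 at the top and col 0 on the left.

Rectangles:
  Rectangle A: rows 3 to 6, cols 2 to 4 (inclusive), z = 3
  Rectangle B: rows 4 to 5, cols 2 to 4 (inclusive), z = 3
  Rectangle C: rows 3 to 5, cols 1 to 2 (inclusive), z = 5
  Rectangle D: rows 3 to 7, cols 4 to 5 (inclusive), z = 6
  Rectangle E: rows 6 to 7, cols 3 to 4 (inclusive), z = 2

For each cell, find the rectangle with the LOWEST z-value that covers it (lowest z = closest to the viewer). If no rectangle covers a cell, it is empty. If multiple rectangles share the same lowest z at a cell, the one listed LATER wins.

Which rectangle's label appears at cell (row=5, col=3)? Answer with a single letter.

Answer: B

Derivation:
Check cell (5,3):
  A: rows 3-6 cols 2-4 z=3 -> covers; best now A (z=3)
  B: rows 4-5 cols 2-4 z=3 -> covers; best now B (z=3)
  C: rows 3-5 cols 1-2 -> outside (col miss)
  D: rows 3-7 cols 4-5 -> outside (col miss)
  E: rows 6-7 cols 3-4 -> outside (row miss)
Winner: B at z=3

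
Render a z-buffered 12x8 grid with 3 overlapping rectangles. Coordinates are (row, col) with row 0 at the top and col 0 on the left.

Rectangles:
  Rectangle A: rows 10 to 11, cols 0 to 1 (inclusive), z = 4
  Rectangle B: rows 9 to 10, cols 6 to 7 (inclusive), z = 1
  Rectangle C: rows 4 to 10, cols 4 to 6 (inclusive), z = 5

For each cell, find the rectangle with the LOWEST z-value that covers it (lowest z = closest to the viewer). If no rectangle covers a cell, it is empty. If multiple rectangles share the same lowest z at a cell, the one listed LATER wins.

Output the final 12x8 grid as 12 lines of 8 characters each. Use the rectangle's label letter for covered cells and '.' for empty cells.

........
........
........
........
....CCC.
....CCC.
....CCC.
....CCC.
....CCC.
....CCBB
AA..CCBB
AA......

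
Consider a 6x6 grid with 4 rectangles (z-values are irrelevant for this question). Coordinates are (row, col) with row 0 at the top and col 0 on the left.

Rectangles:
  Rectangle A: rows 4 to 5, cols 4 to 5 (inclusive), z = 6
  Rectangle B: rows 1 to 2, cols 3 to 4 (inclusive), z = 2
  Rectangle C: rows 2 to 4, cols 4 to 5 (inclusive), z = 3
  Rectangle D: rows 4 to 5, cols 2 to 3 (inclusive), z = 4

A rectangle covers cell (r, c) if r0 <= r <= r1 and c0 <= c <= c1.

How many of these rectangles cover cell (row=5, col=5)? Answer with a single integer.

Check cell (5,5):
  A: rows 4-5 cols 4-5 -> covers
  B: rows 1-2 cols 3-4 -> outside (row miss)
  C: rows 2-4 cols 4-5 -> outside (row miss)
  D: rows 4-5 cols 2-3 -> outside (col miss)
Count covering = 1

Answer: 1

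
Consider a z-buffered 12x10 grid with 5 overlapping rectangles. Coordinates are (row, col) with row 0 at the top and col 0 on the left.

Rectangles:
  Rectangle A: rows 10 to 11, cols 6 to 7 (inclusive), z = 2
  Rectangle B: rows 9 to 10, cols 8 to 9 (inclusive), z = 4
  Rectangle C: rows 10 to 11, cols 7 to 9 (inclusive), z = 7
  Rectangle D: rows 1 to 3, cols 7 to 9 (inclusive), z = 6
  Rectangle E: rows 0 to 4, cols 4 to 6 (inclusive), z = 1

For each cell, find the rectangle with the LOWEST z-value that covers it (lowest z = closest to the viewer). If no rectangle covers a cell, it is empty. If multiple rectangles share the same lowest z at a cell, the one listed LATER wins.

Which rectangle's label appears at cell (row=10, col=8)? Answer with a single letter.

Check cell (10,8):
  A: rows 10-11 cols 6-7 -> outside (col miss)
  B: rows 9-10 cols 8-9 z=4 -> covers; best now B (z=4)
  C: rows 10-11 cols 7-9 z=7 -> covers; best now B (z=4)
  D: rows 1-3 cols 7-9 -> outside (row miss)
  E: rows 0-4 cols 4-6 -> outside (row miss)
Winner: B at z=4

Answer: B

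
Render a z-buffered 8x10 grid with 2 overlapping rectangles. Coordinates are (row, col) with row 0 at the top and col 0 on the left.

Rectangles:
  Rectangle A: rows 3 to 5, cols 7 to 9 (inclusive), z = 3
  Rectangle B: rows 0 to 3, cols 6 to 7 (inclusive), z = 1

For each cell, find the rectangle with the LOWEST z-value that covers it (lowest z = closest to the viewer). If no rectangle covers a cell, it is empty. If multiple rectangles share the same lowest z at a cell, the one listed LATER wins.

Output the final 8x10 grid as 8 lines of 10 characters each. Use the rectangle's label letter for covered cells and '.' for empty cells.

......BB..
......BB..
......BB..
......BBAA
.......AAA
.......AAA
..........
..........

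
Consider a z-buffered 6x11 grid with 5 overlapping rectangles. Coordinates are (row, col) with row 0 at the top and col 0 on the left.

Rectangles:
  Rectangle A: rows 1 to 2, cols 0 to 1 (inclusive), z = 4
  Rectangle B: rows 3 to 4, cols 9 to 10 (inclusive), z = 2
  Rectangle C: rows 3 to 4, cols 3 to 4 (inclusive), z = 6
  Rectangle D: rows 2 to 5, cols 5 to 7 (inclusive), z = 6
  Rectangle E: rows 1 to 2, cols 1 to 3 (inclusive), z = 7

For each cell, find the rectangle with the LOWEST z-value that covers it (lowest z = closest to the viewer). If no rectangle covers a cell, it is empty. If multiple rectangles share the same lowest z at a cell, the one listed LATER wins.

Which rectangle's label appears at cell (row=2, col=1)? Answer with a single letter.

Check cell (2,1):
  A: rows 1-2 cols 0-1 z=4 -> covers; best now A (z=4)
  B: rows 3-4 cols 9-10 -> outside (row miss)
  C: rows 3-4 cols 3-4 -> outside (row miss)
  D: rows 2-5 cols 5-7 -> outside (col miss)
  E: rows 1-2 cols 1-3 z=7 -> covers; best now A (z=4)
Winner: A at z=4

Answer: A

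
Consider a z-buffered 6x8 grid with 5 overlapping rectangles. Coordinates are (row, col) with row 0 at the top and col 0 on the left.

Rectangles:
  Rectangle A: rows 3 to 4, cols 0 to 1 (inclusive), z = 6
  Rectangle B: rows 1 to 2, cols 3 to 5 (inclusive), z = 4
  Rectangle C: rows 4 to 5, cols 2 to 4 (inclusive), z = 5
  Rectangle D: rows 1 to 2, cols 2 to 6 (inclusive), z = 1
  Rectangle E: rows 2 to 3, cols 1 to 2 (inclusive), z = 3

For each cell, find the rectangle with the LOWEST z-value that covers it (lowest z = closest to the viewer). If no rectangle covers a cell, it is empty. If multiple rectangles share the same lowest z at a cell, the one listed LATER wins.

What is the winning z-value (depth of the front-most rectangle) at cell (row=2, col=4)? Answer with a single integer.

Check cell (2,4):
  A: rows 3-4 cols 0-1 -> outside (row miss)
  B: rows 1-2 cols 3-5 z=4 -> covers; best now B (z=4)
  C: rows 4-5 cols 2-4 -> outside (row miss)
  D: rows 1-2 cols 2-6 z=1 -> covers; best now D (z=1)
  E: rows 2-3 cols 1-2 -> outside (col miss)
Winner: D at z=1

Answer: 1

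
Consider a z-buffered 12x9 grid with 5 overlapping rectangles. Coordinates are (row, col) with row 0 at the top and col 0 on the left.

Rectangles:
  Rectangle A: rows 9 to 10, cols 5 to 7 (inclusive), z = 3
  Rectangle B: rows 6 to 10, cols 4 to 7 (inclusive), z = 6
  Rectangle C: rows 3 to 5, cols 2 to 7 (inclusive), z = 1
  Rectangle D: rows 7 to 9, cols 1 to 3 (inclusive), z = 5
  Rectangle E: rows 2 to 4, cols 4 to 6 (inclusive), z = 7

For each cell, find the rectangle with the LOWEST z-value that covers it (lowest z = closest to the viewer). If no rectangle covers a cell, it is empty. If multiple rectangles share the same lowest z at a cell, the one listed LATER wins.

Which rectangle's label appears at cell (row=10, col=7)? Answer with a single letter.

Check cell (10,7):
  A: rows 9-10 cols 5-7 z=3 -> covers; best now A (z=3)
  B: rows 6-10 cols 4-7 z=6 -> covers; best now A (z=3)
  C: rows 3-5 cols 2-7 -> outside (row miss)
  D: rows 7-9 cols 1-3 -> outside (row miss)
  E: rows 2-4 cols 4-6 -> outside (row miss)
Winner: A at z=3

Answer: A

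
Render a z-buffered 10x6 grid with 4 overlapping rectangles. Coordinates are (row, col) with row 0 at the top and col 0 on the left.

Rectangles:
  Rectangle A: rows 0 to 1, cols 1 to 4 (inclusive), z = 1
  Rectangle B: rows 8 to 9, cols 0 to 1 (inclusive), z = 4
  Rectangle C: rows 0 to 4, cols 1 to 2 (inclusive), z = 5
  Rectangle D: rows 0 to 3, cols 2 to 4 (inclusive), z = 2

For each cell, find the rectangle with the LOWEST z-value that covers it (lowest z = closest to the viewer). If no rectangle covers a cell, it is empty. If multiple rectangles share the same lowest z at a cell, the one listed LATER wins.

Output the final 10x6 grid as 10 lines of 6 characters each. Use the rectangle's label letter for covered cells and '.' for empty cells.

.AAAA.
.AAAA.
.CDDD.
.CDDD.
.CC...
......
......
......
BB....
BB....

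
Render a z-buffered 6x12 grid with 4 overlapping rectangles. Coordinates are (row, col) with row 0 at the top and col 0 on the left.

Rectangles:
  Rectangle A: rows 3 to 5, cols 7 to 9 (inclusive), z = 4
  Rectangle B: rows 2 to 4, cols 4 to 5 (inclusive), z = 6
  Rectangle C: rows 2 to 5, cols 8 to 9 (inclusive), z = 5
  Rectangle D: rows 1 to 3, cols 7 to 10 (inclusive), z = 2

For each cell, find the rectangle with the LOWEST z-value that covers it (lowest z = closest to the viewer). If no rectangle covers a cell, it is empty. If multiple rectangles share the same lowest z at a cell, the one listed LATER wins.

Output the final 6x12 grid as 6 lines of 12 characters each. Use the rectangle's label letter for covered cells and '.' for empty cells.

............
.......DDDD.
....BB.DDDD.
....BB.DDDD.
....BB.AAA..
.......AAA..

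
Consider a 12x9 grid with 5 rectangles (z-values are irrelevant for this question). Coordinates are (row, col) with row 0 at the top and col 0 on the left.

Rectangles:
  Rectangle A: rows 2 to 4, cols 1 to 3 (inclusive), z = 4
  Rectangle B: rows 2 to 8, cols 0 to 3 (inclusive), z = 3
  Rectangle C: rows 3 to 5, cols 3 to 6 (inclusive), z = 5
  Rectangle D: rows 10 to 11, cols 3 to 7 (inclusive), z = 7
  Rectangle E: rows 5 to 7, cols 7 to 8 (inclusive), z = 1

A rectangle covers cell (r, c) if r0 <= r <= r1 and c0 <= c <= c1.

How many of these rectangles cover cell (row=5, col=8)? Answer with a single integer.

Answer: 1

Derivation:
Check cell (5,8):
  A: rows 2-4 cols 1-3 -> outside (row miss)
  B: rows 2-8 cols 0-3 -> outside (col miss)
  C: rows 3-5 cols 3-6 -> outside (col miss)
  D: rows 10-11 cols 3-7 -> outside (row miss)
  E: rows 5-7 cols 7-8 -> covers
Count covering = 1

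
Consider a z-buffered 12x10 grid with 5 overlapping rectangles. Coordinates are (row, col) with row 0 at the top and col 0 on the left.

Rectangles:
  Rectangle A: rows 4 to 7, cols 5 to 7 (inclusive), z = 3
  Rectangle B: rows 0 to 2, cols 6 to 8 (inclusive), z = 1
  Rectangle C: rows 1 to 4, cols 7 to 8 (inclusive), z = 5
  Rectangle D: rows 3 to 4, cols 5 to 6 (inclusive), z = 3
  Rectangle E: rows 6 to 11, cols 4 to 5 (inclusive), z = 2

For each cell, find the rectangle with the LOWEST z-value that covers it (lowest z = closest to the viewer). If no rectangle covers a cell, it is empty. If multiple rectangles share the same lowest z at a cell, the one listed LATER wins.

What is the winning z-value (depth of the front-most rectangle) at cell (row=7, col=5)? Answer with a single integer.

Answer: 2

Derivation:
Check cell (7,5):
  A: rows 4-7 cols 5-7 z=3 -> covers; best now A (z=3)
  B: rows 0-2 cols 6-8 -> outside (row miss)
  C: rows 1-4 cols 7-8 -> outside (row miss)
  D: rows 3-4 cols 5-6 -> outside (row miss)
  E: rows 6-11 cols 4-5 z=2 -> covers; best now E (z=2)
Winner: E at z=2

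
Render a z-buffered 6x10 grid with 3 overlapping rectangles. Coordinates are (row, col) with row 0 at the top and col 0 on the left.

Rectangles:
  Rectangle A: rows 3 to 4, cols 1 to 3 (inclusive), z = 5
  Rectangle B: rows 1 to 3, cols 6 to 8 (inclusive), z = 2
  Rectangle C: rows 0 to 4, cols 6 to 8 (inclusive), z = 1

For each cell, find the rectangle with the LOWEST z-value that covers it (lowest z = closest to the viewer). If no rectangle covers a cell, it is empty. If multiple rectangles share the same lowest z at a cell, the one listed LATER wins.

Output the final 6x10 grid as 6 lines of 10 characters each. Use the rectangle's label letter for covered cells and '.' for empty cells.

......CCC.
......CCC.
......CCC.
.AAA..CCC.
.AAA..CCC.
..........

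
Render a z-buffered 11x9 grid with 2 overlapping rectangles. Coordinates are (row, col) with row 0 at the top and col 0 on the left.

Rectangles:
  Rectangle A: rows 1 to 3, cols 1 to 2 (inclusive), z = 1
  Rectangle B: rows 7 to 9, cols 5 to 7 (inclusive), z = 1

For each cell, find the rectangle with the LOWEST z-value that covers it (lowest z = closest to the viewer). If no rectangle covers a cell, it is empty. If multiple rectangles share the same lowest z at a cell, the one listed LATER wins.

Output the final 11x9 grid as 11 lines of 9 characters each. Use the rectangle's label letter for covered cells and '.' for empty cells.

.........
.AA......
.AA......
.AA......
.........
.........
.........
.....BBB.
.....BBB.
.....BBB.
.........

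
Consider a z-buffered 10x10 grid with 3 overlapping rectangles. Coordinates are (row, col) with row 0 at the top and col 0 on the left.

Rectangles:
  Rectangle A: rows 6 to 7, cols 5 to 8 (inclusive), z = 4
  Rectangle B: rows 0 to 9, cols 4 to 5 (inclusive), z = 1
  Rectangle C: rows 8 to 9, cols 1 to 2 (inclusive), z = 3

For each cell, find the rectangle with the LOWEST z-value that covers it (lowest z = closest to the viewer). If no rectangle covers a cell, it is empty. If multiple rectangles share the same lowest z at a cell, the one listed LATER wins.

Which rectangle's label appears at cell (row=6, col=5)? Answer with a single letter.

Check cell (6,5):
  A: rows 6-7 cols 5-8 z=4 -> covers; best now A (z=4)
  B: rows 0-9 cols 4-5 z=1 -> covers; best now B (z=1)
  C: rows 8-9 cols 1-2 -> outside (row miss)
Winner: B at z=1

Answer: B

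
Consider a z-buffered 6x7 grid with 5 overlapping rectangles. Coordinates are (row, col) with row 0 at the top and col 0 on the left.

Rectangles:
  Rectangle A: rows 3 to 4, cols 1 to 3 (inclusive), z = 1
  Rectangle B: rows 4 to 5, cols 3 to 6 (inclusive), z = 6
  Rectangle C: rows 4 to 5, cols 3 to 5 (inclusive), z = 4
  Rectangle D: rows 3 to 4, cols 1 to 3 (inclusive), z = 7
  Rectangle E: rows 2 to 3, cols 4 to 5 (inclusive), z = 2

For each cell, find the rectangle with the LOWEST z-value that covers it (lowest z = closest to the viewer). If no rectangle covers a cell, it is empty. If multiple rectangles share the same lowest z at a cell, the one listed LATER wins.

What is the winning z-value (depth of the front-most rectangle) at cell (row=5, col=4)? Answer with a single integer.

Check cell (5,4):
  A: rows 3-4 cols 1-3 -> outside (row miss)
  B: rows 4-5 cols 3-6 z=6 -> covers; best now B (z=6)
  C: rows 4-5 cols 3-5 z=4 -> covers; best now C (z=4)
  D: rows 3-4 cols 1-3 -> outside (row miss)
  E: rows 2-3 cols 4-5 -> outside (row miss)
Winner: C at z=4

Answer: 4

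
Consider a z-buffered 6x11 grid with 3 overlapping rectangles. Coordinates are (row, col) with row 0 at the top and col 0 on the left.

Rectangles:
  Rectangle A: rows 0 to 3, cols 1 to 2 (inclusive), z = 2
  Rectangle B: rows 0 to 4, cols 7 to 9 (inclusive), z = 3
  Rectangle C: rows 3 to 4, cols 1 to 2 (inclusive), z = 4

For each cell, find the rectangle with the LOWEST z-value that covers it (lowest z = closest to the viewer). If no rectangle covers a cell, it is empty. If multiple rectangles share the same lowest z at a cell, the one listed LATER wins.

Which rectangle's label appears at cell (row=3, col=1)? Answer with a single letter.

Check cell (3,1):
  A: rows 0-3 cols 1-2 z=2 -> covers; best now A (z=2)
  B: rows 0-4 cols 7-9 -> outside (col miss)
  C: rows 3-4 cols 1-2 z=4 -> covers; best now A (z=2)
Winner: A at z=2

Answer: A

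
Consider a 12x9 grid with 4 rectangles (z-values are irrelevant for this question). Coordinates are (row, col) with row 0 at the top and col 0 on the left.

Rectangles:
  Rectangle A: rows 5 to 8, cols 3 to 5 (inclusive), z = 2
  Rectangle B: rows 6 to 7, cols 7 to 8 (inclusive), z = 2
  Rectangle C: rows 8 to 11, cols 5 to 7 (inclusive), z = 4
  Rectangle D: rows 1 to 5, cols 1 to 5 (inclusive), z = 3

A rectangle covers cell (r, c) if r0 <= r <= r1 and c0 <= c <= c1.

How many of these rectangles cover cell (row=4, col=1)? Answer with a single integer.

Check cell (4,1):
  A: rows 5-8 cols 3-5 -> outside (row miss)
  B: rows 6-7 cols 7-8 -> outside (row miss)
  C: rows 8-11 cols 5-7 -> outside (row miss)
  D: rows 1-5 cols 1-5 -> covers
Count covering = 1

Answer: 1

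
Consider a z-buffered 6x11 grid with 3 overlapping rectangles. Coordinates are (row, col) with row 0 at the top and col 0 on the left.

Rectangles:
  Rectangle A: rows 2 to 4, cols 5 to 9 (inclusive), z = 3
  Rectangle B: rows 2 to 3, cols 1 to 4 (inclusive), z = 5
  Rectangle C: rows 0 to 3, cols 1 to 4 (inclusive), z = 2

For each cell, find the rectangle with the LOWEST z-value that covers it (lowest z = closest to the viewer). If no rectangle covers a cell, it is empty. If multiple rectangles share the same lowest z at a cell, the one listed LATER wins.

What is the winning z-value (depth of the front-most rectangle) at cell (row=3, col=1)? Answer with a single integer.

Check cell (3,1):
  A: rows 2-4 cols 5-9 -> outside (col miss)
  B: rows 2-3 cols 1-4 z=5 -> covers; best now B (z=5)
  C: rows 0-3 cols 1-4 z=2 -> covers; best now C (z=2)
Winner: C at z=2

Answer: 2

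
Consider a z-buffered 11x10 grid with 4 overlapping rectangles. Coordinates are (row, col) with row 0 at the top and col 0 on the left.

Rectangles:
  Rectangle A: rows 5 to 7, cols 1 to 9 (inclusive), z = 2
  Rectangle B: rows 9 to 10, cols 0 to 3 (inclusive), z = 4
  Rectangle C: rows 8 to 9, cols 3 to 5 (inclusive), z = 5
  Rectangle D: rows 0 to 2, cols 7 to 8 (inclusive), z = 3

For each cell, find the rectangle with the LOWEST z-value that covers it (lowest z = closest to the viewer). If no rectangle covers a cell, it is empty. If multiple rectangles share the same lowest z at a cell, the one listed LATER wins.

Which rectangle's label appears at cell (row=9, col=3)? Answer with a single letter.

Answer: B

Derivation:
Check cell (9,3):
  A: rows 5-7 cols 1-9 -> outside (row miss)
  B: rows 9-10 cols 0-3 z=4 -> covers; best now B (z=4)
  C: rows 8-9 cols 3-5 z=5 -> covers; best now B (z=4)
  D: rows 0-2 cols 7-8 -> outside (row miss)
Winner: B at z=4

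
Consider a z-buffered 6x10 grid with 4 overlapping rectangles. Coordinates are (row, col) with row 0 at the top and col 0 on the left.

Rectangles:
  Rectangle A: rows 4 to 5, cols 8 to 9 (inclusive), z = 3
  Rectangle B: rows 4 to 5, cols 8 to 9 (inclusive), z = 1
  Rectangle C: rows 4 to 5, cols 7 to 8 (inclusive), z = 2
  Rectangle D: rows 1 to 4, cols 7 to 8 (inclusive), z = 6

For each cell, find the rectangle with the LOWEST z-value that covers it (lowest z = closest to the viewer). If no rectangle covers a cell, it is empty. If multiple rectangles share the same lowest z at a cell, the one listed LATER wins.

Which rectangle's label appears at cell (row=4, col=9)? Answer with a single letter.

Check cell (4,9):
  A: rows 4-5 cols 8-9 z=3 -> covers; best now A (z=3)
  B: rows 4-5 cols 8-9 z=1 -> covers; best now B (z=1)
  C: rows 4-5 cols 7-8 -> outside (col miss)
  D: rows 1-4 cols 7-8 -> outside (col miss)
Winner: B at z=1

Answer: B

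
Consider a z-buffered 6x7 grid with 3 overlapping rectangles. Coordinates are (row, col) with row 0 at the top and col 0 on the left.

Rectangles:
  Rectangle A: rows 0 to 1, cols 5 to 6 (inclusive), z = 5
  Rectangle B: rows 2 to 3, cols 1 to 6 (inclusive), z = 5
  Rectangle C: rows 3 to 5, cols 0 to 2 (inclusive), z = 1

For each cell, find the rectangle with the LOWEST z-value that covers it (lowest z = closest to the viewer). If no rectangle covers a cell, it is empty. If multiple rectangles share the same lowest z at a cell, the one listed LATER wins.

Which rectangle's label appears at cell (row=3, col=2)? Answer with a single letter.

Check cell (3,2):
  A: rows 0-1 cols 5-6 -> outside (row miss)
  B: rows 2-3 cols 1-6 z=5 -> covers; best now B (z=5)
  C: rows 3-5 cols 0-2 z=1 -> covers; best now C (z=1)
Winner: C at z=1

Answer: C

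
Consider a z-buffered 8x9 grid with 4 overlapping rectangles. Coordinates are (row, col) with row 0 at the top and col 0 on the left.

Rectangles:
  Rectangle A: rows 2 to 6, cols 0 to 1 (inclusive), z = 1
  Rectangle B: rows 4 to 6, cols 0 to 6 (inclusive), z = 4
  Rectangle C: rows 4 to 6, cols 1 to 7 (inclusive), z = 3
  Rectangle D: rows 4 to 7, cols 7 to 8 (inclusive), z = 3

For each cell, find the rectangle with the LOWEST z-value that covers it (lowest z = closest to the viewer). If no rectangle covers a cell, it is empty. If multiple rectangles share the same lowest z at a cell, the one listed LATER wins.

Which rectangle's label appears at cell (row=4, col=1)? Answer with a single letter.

Check cell (4,1):
  A: rows 2-6 cols 0-1 z=1 -> covers; best now A (z=1)
  B: rows 4-6 cols 0-6 z=4 -> covers; best now A (z=1)
  C: rows 4-6 cols 1-7 z=3 -> covers; best now A (z=1)
  D: rows 4-7 cols 7-8 -> outside (col miss)
Winner: A at z=1

Answer: A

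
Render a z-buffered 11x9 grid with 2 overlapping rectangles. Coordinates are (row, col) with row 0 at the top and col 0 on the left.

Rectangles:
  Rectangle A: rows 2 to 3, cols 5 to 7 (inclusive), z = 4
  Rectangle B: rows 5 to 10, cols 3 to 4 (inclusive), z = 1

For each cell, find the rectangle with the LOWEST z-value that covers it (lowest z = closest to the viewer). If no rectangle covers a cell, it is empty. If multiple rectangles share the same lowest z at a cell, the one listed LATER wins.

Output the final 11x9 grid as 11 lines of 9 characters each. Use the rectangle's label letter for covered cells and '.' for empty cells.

.........
.........
.....AAA.
.....AAA.
.........
...BB....
...BB....
...BB....
...BB....
...BB....
...BB....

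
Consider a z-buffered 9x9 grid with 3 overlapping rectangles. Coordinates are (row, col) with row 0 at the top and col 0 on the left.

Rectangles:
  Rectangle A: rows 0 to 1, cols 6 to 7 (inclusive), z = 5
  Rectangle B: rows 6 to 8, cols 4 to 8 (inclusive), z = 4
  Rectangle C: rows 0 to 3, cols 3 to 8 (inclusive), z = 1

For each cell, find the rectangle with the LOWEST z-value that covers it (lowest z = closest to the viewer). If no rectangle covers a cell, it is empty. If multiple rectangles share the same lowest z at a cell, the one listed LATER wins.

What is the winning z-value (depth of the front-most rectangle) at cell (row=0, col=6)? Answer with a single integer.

Answer: 1

Derivation:
Check cell (0,6):
  A: rows 0-1 cols 6-7 z=5 -> covers; best now A (z=5)
  B: rows 6-8 cols 4-8 -> outside (row miss)
  C: rows 0-3 cols 3-8 z=1 -> covers; best now C (z=1)
Winner: C at z=1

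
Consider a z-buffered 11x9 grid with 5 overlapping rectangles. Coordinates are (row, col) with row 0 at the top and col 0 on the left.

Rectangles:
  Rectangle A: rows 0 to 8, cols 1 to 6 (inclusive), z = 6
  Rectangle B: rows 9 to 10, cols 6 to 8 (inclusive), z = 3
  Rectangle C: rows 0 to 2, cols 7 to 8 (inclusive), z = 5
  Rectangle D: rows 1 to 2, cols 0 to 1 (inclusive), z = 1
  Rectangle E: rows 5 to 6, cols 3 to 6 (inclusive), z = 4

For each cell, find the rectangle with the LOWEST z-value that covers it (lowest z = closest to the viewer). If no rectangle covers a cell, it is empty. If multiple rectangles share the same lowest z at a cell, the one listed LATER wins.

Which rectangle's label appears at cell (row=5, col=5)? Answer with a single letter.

Answer: E

Derivation:
Check cell (5,5):
  A: rows 0-8 cols 1-6 z=6 -> covers; best now A (z=6)
  B: rows 9-10 cols 6-8 -> outside (row miss)
  C: rows 0-2 cols 7-8 -> outside (row miss)
  D: rows 1-2 cols 0-1 -> outside (row miss)
  E: rows 5-6 cols 3-6 z=4 -> covers; best now E (z=4)
Winner: E at z=4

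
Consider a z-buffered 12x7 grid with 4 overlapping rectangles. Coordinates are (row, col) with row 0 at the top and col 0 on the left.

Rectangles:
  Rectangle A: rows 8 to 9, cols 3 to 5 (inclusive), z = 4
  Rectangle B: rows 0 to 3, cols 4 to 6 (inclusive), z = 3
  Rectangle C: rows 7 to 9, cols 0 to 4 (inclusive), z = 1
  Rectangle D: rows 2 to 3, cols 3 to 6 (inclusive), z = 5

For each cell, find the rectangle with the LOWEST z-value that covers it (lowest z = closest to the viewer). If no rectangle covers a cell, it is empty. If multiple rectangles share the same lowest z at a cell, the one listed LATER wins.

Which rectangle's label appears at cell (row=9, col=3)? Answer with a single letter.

Check cell (9,3):
  A: rows 8-9 cols 3-5 z=4 -> covers; best now A (z=4)
  B: rows 0-3 cols 4-6 -> outside (row miss)
  C: rows 7-9 cols 0-4 z=1 -> covers; best now C (z=1)
  D: rows 2-3 cols 3-6 -> outside (row miss)
Winner: C at z=1

Answer: C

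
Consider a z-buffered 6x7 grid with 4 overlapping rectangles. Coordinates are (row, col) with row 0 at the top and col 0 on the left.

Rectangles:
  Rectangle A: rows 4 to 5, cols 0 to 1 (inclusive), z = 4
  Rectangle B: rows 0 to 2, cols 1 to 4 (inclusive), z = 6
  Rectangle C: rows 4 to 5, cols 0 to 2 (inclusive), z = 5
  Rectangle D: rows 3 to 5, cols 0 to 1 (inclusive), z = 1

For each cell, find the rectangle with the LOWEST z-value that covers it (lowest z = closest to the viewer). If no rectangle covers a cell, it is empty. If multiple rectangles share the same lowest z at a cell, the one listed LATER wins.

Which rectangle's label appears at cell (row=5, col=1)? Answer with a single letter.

Answer: D

Derivation:
Check cell (5,1):
  A: rows 4-5 cols 0-1 z=4 -> covers; best now A (z=4)
  B: rows 0-2 cols 1-4 -> outside (row miss)
  C: rows 4-5 cols 0-2 z=5 -> covers; best now A (z=4)
  D: rows 3-5 cols 0-1 z=1 -> covers; best now D (z=1)
Winner: D at z=1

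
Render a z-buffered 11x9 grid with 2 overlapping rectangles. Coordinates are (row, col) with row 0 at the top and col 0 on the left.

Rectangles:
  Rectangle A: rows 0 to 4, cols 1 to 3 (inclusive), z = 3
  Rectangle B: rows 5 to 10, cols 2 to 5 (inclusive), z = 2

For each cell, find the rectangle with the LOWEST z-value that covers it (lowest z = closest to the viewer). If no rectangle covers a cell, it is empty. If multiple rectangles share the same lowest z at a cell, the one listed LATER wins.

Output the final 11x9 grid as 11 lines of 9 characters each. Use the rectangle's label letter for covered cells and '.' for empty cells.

.AAA.....
.AAA.....
.AAA.....
.AAA.....
.AAA.....
..BBBB...
..BBBB...
..BBBB...
..BBBB...
..BBBB...
..BBBB...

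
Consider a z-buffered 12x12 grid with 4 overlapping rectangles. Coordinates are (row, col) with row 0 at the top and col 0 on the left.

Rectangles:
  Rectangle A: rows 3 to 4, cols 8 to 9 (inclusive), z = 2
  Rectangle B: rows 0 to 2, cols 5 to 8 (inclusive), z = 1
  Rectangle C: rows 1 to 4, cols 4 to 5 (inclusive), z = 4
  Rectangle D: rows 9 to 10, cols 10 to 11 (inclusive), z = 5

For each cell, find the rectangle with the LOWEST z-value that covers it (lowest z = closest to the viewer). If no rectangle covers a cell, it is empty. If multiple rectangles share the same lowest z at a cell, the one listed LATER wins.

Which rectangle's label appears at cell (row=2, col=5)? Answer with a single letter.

Answer: B

Derivation:
Check cell (2,5):
  A: rows 3-4 cols 8-9 -> outside (row miss)
  B: rows 0-2 cols 5-8 z=1 -> covers; best now B (z=1)
  C: rows 1-4 cols 4-5 z=4 -> covers; best now B (z=1)
  D: rows 9-10 cols 10-11 -> outside (row miss)
Winner: B at z=1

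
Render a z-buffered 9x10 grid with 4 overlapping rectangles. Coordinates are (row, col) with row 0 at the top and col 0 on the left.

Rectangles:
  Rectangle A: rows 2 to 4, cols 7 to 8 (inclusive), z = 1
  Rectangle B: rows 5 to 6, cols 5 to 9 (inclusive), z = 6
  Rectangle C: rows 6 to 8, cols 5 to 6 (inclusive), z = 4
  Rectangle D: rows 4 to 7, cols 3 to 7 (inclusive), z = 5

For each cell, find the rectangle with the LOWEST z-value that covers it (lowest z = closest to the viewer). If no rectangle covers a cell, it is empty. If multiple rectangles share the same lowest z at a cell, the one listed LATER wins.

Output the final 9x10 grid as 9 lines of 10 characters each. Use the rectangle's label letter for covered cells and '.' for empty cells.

..........
..........
.......AA.
.......AA.
...DDDDAA.
...DDDDDBB
...DDCCDBB
...DDCCD..
.....CC...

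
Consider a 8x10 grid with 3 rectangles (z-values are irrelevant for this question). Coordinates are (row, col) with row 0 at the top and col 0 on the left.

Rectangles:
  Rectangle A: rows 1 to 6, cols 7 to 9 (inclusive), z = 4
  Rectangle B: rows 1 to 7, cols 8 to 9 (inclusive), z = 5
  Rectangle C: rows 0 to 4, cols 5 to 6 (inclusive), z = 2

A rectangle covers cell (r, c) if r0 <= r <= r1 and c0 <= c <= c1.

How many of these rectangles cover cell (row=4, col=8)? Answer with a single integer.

Check cell (4,8):
  A: rows 1-6 cols 7-9 -> covers
  B: rows 1-7 cols 8-9 -> covers
  C: rows 0-4 cols 5-6 -> outside (col miss)
Count covering = 2

Answer: 2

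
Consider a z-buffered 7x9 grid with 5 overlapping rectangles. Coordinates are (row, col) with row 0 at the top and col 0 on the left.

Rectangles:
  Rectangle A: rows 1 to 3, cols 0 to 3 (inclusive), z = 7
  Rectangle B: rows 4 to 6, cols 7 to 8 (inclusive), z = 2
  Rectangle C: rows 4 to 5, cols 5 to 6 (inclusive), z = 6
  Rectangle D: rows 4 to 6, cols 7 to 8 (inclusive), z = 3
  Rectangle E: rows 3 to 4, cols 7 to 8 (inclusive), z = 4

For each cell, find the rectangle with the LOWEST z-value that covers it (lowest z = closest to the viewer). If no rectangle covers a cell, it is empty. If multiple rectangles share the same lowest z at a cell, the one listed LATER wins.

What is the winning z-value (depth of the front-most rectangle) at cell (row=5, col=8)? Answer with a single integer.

Check cell (5,8):
  A: rows 1-3 cols 0-3 -> outside (row miss)
  B: rows 4-6 cols 7-8 z=2 -> covers; best now B (z=2)
  C: rows 4-5 cols 5-6 -> outside (col miss)
  D: rows 4-6 cols 7-8 z=3 -> covers; best now B (z=2)
  E: rows 3-4 cols 7-8 -> outside (row miss)
Winner: B at z=2

Answer: 2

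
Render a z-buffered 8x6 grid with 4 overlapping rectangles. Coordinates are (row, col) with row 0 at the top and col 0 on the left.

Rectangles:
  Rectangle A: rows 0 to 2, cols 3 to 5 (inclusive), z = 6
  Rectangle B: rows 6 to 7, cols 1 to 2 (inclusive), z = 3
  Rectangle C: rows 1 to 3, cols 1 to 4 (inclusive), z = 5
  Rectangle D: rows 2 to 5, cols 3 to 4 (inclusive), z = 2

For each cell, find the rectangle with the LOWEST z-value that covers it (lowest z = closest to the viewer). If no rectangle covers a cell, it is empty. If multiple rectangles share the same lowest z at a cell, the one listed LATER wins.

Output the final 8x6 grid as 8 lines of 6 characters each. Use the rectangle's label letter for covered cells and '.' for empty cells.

...AAA
.CCCCA
.CCDDA
.CCDD.
...DD.
...DD.
.BB...
.BB...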